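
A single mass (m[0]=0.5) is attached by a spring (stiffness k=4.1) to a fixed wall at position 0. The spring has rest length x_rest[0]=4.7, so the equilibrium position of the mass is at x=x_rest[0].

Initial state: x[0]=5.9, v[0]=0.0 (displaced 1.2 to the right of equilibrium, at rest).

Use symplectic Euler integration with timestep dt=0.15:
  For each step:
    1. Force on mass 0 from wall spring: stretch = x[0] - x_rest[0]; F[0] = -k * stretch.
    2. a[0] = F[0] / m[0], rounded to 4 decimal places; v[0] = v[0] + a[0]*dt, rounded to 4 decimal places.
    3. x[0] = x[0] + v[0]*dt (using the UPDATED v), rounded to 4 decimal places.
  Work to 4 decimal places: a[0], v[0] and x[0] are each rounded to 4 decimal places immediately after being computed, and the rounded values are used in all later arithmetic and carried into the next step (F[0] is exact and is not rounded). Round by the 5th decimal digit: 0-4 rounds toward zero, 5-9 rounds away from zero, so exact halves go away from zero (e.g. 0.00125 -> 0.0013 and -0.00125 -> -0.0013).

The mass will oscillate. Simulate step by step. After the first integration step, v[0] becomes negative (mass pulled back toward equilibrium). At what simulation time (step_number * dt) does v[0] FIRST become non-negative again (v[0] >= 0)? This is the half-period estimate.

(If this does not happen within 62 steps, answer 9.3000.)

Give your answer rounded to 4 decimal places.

Answer: 1.2000

Derivation:
Step 0: x=[5.9000] v=[0.0000]
Step 1: x=[5.6786] v=[-1.4760]
Step 2: x=[5.2766] v=[-2.6797]
Step 3: x=[4.7683] v=[-3.3889]
Step 4: x=[4.2474] v=[-3.4729]
Step 5: x=[3.8100] v=[-2.9162]
Step 6: x=[3.5368] v=[-1.8215]
Step 7: x=[3.4782] v=[-0.3908]
Step 8: x=[3.6450] v=[1.1120]
First v>=0 after going negative at step 8, time=1.2000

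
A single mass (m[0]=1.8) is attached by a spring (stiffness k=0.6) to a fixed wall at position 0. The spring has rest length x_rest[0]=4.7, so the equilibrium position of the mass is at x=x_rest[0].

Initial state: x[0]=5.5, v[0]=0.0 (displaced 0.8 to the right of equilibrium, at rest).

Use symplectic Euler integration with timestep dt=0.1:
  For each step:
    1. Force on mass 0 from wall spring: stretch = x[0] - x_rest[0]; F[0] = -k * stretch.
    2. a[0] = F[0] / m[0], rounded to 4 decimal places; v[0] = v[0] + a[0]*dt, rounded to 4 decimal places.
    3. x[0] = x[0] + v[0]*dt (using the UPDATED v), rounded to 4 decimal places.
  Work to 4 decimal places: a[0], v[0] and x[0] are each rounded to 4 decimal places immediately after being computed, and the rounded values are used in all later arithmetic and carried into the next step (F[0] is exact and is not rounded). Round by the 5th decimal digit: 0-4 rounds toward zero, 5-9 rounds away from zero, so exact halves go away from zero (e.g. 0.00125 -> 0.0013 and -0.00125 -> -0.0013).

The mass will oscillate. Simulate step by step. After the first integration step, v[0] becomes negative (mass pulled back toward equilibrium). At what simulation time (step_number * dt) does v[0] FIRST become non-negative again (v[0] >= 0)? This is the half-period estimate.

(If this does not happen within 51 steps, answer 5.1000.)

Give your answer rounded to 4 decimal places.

Step 0: x=[5.5000] v=[0.0000]
Step 1: x=[5.4973] v=[-0.0267]
Step 2: x=[5.4920] v=[-0.0533]
Step 3: x=[5.4840] v=[-0.0797]
Step 4: x=[5.4734] v=[-0.1058]
Step 5: x=[5.4602] v=[-0.1316]
Step 6: x=[5.4445] v=[-0.1569]
Step 7: x=[5.4263] v=[-0.1817]
Step 8: x=[5.4057] v=[-0.2059]
Step 9: x=[5.3828] v=[-0.2294]
Step 10: x=[5.3576] v=[-0.2522]
Step 11: x=[5.3302] v=[-0.2741]
Step 12: x=[5.3007] v=[-0.2951]
Step 13: x=[5.2692] v=[-0.3151]
Step 14: x=[5.2358] v=[-0.3341]
Step 15: x=[5.2006] v=[-0.3520]
Step 16: x=[5.1637] v=[-0.3687]
Step 17: x=[5.1253] v=[-0.3842]
Step 18: x=[5.0855] v=[-0.3984]
Step 19: x=[5.0444] v=[-0.4113]
Step 20: x=[5.0021] v=[-0.4228]
Step 21: x=[4.9588] v=[-0.4329]
Step 22: x=[4.9147] v=[-0.4415]
Step 23: x=[4.8698] v=[-0.4487]
Step 24: x=[4.8244] v=[-0.4544]
Step 25: x=[4.7785] v=[-0.4586]
Step 26: x=[4.7324] v=[-0.4612]
Step 27: x=[4.6862] v=[-0.4623]
Step 28: x=[4.6400] v=[-0.4618]
Step 29: x=[4.5940] v=[-0.4598]
Step 30: x=[4.5484] v=[-0.4563]
Step 31: x=[4.5033] v=[-0.4513]
Step 32: x=[4.4588] v=[-0.4447]
Step 33: x=[4.4151] v=[-0.4367]
Step 34: x=[4.3724] v=[-0.4272]
Step 35: x=[4.3308] v=[-0.4163]
Step 36: x=[4.2904] v=[-0.4040]
Step 37: x=[4.2514] v=[-0.3904]
Step 38: x=[4.2139] v=[-0.3755]
Step 39: x=[4.1780] v=[-0.3593]
Step 40: x=[4.1438] v=[-0.3419]
Step 41: x=[4.1115] v=[-0.3234]
Step 42: x=[4.0811] v=[-0.3038]
Step 43: x=[4.0528] v=[-0.2832]
Step 44: x=[4.0266] v=[-0.2616]
Step 45: x=[4.0027] v=[-0.2392]
Step 46: x=[3.9811] v=[-0.2160]
Step 47: x=[3.9619] v=[-0.1920]
Step 48: x=[3.9452] v=[-0.1674]
Step 49: x=[3.9310] v=[-0.1422]
Step 50: x=[3.9193] v=[-0.1166]
Step 51: x=[3.9102] v=[-0.0906]
v[0] did not become non-negative within 51 steps; using fallback time=5.1000

Answer: 5.1000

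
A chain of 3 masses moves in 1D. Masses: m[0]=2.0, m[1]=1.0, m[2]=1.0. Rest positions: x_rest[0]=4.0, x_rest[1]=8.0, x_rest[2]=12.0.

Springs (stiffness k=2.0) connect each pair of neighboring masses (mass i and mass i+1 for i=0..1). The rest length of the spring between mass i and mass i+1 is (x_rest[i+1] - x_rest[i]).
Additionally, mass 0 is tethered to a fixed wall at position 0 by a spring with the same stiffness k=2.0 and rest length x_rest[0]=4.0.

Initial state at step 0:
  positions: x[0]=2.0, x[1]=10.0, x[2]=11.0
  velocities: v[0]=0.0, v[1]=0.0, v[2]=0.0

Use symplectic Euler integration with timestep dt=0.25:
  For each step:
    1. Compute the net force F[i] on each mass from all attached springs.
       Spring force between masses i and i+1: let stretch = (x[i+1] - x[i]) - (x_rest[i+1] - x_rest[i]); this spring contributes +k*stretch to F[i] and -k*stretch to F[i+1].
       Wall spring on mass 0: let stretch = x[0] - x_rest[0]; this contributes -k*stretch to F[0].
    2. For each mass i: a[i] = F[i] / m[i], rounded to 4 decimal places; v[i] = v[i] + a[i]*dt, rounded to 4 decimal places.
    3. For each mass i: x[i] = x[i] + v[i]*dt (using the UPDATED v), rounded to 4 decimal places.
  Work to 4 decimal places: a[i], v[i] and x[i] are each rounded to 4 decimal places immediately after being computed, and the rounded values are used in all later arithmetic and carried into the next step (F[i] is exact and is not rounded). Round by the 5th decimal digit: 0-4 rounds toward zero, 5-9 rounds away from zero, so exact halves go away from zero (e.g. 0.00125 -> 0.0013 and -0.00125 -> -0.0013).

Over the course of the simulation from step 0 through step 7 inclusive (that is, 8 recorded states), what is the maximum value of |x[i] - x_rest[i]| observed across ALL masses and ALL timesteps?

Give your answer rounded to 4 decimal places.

Step 0: x=[2.0000 10.0000 11.0000] v=[0.0000 0.0000 0.0000]
Step 1: x=[2.3750 9.1250 11.3750] v=[1.5000 -3.5000 1.5000]
Step 2: x=[3.0235 7.6875 11.9688] v=[2.5938 -5.7500 2.3750]
Step 3: x=[3.7745 6.2022 12.5274] v=[3.0039 -5.9414 2.2344]
Step 4: x=[4.4413 5.2040 12.7954] v=[2.6672 -3.9927 1.0718]
Step 5: x=[4.8782 5.0594 12.6144] v=[1.7476 -0.5784 -0.7239]
Step 6: x=[5.0216 5.8365 11.9891] v=[0.5734 3.1085 -2.5014]
Step 7: x=[4.9020 7.2809 11.0947] v=[-0.4783 5.7774 -3.5777]
Max displacement = 2.9406

Answer: 2.9406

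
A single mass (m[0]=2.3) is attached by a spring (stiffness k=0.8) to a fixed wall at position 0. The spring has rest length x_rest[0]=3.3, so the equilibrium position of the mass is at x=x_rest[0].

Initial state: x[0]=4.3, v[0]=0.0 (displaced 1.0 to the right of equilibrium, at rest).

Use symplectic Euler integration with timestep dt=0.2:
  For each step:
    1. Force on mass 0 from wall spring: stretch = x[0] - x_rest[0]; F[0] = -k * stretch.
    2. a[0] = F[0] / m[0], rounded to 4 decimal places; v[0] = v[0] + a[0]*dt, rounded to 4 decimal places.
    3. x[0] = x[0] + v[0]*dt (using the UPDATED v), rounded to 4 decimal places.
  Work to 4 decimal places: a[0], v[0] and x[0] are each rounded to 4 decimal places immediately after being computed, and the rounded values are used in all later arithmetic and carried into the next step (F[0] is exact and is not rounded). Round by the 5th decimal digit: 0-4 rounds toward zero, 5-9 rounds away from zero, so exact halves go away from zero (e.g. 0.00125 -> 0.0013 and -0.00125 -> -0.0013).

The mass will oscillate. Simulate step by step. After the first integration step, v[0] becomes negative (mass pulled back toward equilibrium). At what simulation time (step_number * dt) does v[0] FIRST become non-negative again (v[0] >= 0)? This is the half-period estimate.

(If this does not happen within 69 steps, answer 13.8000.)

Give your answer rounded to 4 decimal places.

Answer: 5.4000

Derivation:
Step 0: x=[4.3000] v=[0.0000]
Step 1: x=[4.2861] v=[-0.0696]
Step 2: x=[4.2585] v=[-0.1382]
Step 3: x=[4.2175] v=[-0.2049]
Step 4: x=[4.1638] v=[-0.2687]
Step 5: x=[4.0980] v=[-0.3288]
Step 6: x=[4.0211] v=[-0.3843]
Step 7: x=[3.9342] v=[-0.4345]
Step 8: x=[3.8385] v=[-0.4786]
Step 9: x=[3.7353] v=[-0.5161]
Step 10: x=[3.6260] v=[-0.5464]
Step 11: x=[3.5122] v=[-0.5691]
Step 12: x=[3.3954] v=[-0.5839]
Step 13: x=[3.2773] v=[-0.5905]
Step 14: x=[3.1595] v=[-0.5889]
Step 15: x=[3.0437] v=[-0.5791]
Step 16: x=[2.9314] v=[-0.5613]
Step 17: x=[2.8243] v=[-0.5357]
Step 18: x=[2.7238] v=[-0.5026]
Step 19: x=[2.6313] v=[-0.4625]
Step 20: x=[2.5481] v=[-0.4160]
Step 21: x=[2.4754] v=[-0.3637]
Step 22: x=[2.4141] v=[-0.3063]
Step 23: x=[2.3652] v=[-0.2447]
Step 24: x=[2.3293] v=[-0.1797]
Step 25: x=[2.3069] v=[-0.1122]
Step 26: x=[2.2983] v=[-0.0431]
Step 27: x=[2.3036] v=[0.0266]
First v>=0 after going negative at step 27, time=5.4000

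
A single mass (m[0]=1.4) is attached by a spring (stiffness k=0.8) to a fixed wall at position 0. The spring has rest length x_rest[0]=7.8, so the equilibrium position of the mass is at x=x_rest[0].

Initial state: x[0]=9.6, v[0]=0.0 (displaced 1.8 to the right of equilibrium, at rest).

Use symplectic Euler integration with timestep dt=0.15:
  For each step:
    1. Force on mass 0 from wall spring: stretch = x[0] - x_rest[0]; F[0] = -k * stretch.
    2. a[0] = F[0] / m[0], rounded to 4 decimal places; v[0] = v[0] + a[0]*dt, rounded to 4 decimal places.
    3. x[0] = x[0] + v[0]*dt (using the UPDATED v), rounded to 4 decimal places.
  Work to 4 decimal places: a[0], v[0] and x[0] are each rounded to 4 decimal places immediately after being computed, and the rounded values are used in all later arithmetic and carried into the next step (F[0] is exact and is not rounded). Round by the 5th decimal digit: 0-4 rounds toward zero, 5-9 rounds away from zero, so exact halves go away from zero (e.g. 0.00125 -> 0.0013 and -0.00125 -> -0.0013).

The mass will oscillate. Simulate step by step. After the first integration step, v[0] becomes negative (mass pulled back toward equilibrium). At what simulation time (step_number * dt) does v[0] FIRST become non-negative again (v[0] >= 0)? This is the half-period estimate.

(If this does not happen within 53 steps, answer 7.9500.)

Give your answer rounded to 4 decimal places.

Answer: 4.2000

Derivation:
Step 0: x=[9.6000] v=[0.0000]
Step 1: x=[9.5769] v=[-0.1543]
Step 2: x=[9.5309] v=[-0.3066]
Step 3: x=[9.4627] v=[-0.4550]
Step 4: x=[9.3731] v=[-0.5975]
Step 5: x=[9.2633] v=[-0.7323]
Step 6: x=[9.1346] v=[-0.8577]
Step 7: x=[8.9888] v=[-0.9721]
Step 8: x=[8.8277] v=[-1.0740]
Step 9: x=[8.6534] v=[-1.1621]
Step 10: x=[8.4681] v=[-1.2353]
Step 11: x=[8.2742] v=[-1.2926]
Step 12: x=[8.0742] v=[-1.3333]
Step 13: x=[7.8707] v=[-1.3568]
Step 14: x=[7.6663] v=[-1.3629]
Step 15: x=[7.4636] v=[-1.3514]
Step 16: x=[7.2652] v=[-1.3226]
Step 17: x=[7.0737] v=[-1.2768]
Step 18: x=[6.8915] v=[-1.2146]
Step 19: x=[6.7210] v=[-1.1367]
Step 20: x=[6.5644] v=[-1.0442]
Step 21: x=[6.4237] v=[-0.9383]
Step 22: x=[6.3007] v=[-0.8203]
Step 23: x=[6.1969] v=[-0.6918]
Step 24: x=[6.1137] v=[-0.5544]
Step 25: x=[6.0522] v=[-0.4099]
Step 26: x=[6.0132] v=[-0.2601]
Step 27: x=[5.9972] v=[-0.1070]
Step 28: x=[6.0043] v=[0.0475]
First v>=0 after going negative at step 28, time=4.2000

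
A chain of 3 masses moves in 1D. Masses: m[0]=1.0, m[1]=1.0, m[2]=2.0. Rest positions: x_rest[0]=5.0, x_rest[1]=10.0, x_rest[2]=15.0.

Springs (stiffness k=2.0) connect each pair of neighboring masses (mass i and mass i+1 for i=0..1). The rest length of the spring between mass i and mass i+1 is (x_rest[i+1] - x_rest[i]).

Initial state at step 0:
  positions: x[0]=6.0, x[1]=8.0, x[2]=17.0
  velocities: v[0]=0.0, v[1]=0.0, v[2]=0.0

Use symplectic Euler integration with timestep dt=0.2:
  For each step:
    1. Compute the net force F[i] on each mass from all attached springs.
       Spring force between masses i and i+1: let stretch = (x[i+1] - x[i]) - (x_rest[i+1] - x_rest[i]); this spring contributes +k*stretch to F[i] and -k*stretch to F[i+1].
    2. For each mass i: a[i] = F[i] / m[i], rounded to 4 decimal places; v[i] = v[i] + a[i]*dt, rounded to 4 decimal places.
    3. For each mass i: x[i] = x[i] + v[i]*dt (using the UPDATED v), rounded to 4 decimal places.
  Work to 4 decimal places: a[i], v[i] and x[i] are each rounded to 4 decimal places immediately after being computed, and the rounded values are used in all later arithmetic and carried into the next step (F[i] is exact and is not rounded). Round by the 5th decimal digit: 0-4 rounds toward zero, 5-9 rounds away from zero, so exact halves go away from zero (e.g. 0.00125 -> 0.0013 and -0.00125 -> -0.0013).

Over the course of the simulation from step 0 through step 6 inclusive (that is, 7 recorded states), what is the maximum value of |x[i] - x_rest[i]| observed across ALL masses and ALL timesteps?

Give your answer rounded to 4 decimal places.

Step 0: x=[6.0000 8.0000 17.0000] v=[0.0000 0.0000 0.0000]
Step 1: x=[5.7600 8.5600 16.8400] v=[-1.2000 2.8000 -0.8000]
Step 2: x=[5.3440 9.5584 16.5488] v=[-2.0800 4.9920 -1.4560]
Step 3: x=[4.8652 10.7789 16.1780] v=[-2.3942 6.1024 -1.8541]
Step 4: x=[4.4595 11.9582 15.7912] v=[-2.0287 5.8966 -1.9339]
Step 5: x=[4.2537 12.8443 15.4511] v=[-1.0292 4.4303 -1.7005]
Step 6: x=[4.3351 13.2517 15.2067] v=[0.4070 2.0368 -1.2219]
Max displacement = 3.2517

Answer: 3.2517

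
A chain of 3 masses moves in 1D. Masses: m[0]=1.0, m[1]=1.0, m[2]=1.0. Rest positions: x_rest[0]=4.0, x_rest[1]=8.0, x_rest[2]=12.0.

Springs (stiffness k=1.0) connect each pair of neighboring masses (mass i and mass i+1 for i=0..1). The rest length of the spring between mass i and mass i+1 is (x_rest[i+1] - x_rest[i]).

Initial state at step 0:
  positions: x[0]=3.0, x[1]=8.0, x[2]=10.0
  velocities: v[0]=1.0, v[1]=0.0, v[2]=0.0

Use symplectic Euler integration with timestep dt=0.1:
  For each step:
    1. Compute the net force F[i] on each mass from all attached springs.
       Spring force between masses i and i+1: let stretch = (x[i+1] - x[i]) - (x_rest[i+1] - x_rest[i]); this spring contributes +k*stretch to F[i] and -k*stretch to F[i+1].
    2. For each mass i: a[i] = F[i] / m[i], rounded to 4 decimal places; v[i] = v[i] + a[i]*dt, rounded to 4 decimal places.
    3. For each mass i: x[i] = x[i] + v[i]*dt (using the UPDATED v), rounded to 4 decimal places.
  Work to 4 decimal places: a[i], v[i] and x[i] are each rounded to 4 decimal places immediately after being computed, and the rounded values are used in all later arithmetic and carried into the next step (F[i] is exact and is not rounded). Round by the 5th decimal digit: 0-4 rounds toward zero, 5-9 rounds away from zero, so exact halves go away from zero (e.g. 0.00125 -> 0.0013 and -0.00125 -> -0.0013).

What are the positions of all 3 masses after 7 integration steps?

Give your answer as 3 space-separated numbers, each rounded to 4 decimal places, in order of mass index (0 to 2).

Step 0: x=[3.0000 8.0000 10.0000] v=[1.0000 0.0000 0.0000]
Step 1: x=[3.1100 7.9700 10.0200] v=[1.1000 -0.3000 0.2000]
Step 2: x=[3.2286 7.9119 10.0595] v=[1.1860 -0.5810 0.3950]
Step 3: x=[3.3540 7.8284 10.1175] v=[1.2543 -0.8346 0.5802]
Step 4: x=[3.4842 7.7231 10.1926] v=[1.3017 -1.0531 0.7513]
Step 5: x=[3.6168 7.6001 10.2830] v=[1.3256 -1.2300 0.9044]
Step 6: x=[3.7492 7.4641 10.3866] v=[1.3239 -1.3600 1.0361]
Step 7: x=[3.8787 7.3202 10.5010] v=[1.2954 -1.4392 1.1439]

Answer: 3.8787 7.3202 10.5010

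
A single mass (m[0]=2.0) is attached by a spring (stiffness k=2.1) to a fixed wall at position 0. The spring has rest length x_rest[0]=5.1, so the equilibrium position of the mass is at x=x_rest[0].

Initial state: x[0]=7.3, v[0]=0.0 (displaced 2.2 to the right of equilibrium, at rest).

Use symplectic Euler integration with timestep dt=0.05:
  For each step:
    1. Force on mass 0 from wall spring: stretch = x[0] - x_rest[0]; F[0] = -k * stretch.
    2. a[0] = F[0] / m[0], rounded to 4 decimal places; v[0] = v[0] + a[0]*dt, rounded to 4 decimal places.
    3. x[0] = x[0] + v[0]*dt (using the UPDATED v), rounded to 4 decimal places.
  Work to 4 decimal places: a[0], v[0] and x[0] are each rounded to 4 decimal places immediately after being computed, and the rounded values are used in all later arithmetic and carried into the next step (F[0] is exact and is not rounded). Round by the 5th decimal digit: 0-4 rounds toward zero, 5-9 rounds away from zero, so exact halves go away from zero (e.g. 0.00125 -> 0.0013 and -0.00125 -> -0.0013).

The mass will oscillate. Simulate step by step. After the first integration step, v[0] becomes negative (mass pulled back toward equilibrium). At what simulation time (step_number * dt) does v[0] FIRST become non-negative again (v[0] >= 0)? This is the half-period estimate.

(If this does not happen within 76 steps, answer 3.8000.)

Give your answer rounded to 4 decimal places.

Answer: 3.1000

Derivation:
Step 0: x=[7.3000] v=[0.0000]
Step 1: x=[7.2942] v=[-0.1155]
Step 2: x=[7.2827] v=[-0.2307]
Step 3: x=[7.2654] v=[-0.3453]
Step 4: x=[7.2425] v=[-0.4590]
Step 5: x=[7.2139] v=[-0.5715]
Step 6: x=[7.1798] v=[-0.6825]
Step 7: x=[7.1402] v=[-0.7917]
Step 8: x=[7.0953] v=[-0.8988]
Step 9: x=[7.0451] v=[-1.0036]
Step 10: x=[6.9898] v=[-1.1057]
Step 11: x=[6.9296] v=[-1.2049]
Step 12: x=[6.8646] v=[-1.3010]
Step 13: x=[6.7949] v=[-1.3936]
Step 14: x=[6.7208] v=[-1.4826]
Step 15: x=[6.6424] v=[-1.5677]
Step 16: x=[6.5600] v=[-1.6487]
Step 17: x=[6.4737] v=[-1.7254]
Step 18: x=[6.3838] v=[-1.7975]
Step 19: x=[6.2906] v=[-1.8649]
Step 20: x=[6.1942] v=[-1.9274]
Step 21: x=[6.0950] v=[-1.9848]
Step 22: x=[5.9932] v=[-2.0370]
Step 23: x=[5.8890] v=[-2.0839]
Step 24: x=[5.7827] v=[-2.1253]
Step 25: x=[5.6746] v=[-2.1611]
Step 26: x=[5.5650] v=[-2.1913]
Step 27: x=[5.4542] v=[-2.2157]
Step 28: x=[5.3425] v=[-2.2343]
Step 29: x=[5.2302] v=[-2.2470]
Step 30: x=[5.1175] v=[-2.2538]
Step 31: x=[5.0048] v=[-2.2547]
Step 32: x=[4.8923] v=[-2.2497]
Step 33: x=[4.7804] v=[-2.2388]
Step 34: x=[4.6693] v=[-2.2220]
Step 35: x=[4.5593] v=[-2.1994]
Step 36: x=[4.4508] v=[-2.1710]
Step 37: x=[4.3440] v=[-2.1369]
Step 38: x=[4.2391] v=[-2.0972]
Step 39: x=[4.1365] v=[-2.0520]
Step 40: x=[4.0364] v=[-2.0014]
Step 41: x=[3.9391] v=[-1.9456]
Step 42: x=[3.8449] v=[-1.8847]
Step 43: x=[3.7540] v=[-1.8188]
Step 44: x=[3.6666] v=[-1.7481]
Step 45: x=[3.5830] v=[-1.6728]
Step 46: x=[3.5033] v=[-1.5932]
Step 47: x=[3.4278] v=[-1.5094]
Step 48: x=[3.3567] v=[-1.4216]
Step 49: x=[3.2902] v=[-1.3301]
Step 50: x=[3.2284] v=[-1.2351]
Step 51: x=[3.1716] v=[-1.1368]
Step 52: x=[3.1198] v=[-1.0356]
Step 53: x=[3.0732] v=[-0.9316]
Step 54: x=[3.0319] v=[-0.8252]
Step 55: x=[2.9961] v=[-0.7166]
Step 56: x=[2.9658] v=[-0.6061]
Step 57: x=[2.9411] v=[-0.4941]
Step 58: x=[2.9221] v=[-0.3808]
Step 59: x=[2.9088] v=[-0.2665]
Step 60: x=[2.9012] v=[-0.1515]
Step 61: x=[2.8994] v=[-0.0361]
Step 62: x=[2.9034] v=[0.0794]
First v>=0 after going negative at step 62, time=3.1000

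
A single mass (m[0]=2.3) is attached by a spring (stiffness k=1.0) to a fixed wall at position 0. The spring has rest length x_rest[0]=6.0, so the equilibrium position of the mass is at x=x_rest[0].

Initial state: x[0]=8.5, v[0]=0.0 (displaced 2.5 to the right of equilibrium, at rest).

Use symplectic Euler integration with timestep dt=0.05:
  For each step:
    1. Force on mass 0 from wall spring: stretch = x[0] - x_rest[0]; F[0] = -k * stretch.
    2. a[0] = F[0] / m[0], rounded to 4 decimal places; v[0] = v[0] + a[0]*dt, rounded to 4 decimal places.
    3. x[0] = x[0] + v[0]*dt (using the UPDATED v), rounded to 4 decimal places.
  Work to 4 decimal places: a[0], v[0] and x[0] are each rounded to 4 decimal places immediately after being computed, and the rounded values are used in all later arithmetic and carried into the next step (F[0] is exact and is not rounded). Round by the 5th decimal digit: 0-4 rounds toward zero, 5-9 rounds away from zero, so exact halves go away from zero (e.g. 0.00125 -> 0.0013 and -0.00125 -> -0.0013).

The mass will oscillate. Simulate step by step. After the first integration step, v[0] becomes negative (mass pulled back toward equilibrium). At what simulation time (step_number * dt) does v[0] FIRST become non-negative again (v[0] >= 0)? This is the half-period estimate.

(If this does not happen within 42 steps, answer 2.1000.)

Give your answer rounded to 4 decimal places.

Answer: 2.1000

Derivation:
Step 0: x=[8.5000] v=[0.0000]
Step 1: x=[8.4973] v=[-0.0544]
Step 2: x=[8.4919] v=[-0.1087]
Step 3: x=[8.4838] v=[-0.1629]
Step 4: x=[8.4730] v=[-0.2169]
Step 5: x=[8.4595] v=[-0.2707]
Step 6: x=[8.4433] v=[-0.3242]
Step 7: x=[8.4244] v=[-0.3773]
Step 8: x=[8.4029] v=[-0.4300]
Step 9: x=[8.3788] v=[-0.4822]
Step 10: x=[8.3521] v=[-0.5339]
Step 11: x=[8.3229] v=[-0.5850]
Step 12: x=[8.2911] v=[-0.6355]
Step 13: x=[8.2568] v=[-0.6853]
Step 14: x=[8.2201] v=[-0.7344]
Step 15: x=[8.1810] v=[-0.7827]
Step 16: x=[8.1395] v=[-0.8301]
Step 17: x=[8.0957] v=[-0.8766]
Step 18: x=[8.0496] v=[-0.9222]
Step 19: x=[8.0013] v=[-0.9668]
Step 20: x=[7.9508] v=[-1.0103]
Step 21: x=[7.8982] v=[-1.0527]
Step 22: x=[7.8435] v=[-1.0940]
Step 23: x=[7.7868] v=[-1.1341]
Step 24: x=[7.7282] v=[-1.1729]
Step 25: x=[7.6677] v=[-1.2105]
Step 26: x=[7.6054] v=[-1.2468]
Step 27: x=[7.5413] v=[-1.2817]
Step 28: x=[7.4755] v=[-1.3152]
Step 29: x=[7.4081] v=[-1.3473]
Step 30: x=[7.3392] v=[-1.3779]
Step 31: x=[7.2689] v=[-1.4070]
Step 32: x=[7.1972] v=[-1.4346]
Step 33: x=[7.1242] v=[-1.4606]
Step 34: x=[7.0500] v=[-1.4850]
Step 35: x=[6.9746] v=[-1.5078]
Step 36: x=[6.8982] v=[-1.5290]
Step 37: x=[6.8208] v=[-1.5485]
Step 38: x=[6.7425] v=[-1.5663]
Step 39: x=[6.6634] v=[-1.5824]
Step 40: x=[6.5836] v=[-1.5968]
Step 41: x=[6.5031] v=[-1.6095]
Step 42: x=[6.4221] v=[-1.6204]
v[0] did not become non-negative within 42 steps; using fallback time=2.1000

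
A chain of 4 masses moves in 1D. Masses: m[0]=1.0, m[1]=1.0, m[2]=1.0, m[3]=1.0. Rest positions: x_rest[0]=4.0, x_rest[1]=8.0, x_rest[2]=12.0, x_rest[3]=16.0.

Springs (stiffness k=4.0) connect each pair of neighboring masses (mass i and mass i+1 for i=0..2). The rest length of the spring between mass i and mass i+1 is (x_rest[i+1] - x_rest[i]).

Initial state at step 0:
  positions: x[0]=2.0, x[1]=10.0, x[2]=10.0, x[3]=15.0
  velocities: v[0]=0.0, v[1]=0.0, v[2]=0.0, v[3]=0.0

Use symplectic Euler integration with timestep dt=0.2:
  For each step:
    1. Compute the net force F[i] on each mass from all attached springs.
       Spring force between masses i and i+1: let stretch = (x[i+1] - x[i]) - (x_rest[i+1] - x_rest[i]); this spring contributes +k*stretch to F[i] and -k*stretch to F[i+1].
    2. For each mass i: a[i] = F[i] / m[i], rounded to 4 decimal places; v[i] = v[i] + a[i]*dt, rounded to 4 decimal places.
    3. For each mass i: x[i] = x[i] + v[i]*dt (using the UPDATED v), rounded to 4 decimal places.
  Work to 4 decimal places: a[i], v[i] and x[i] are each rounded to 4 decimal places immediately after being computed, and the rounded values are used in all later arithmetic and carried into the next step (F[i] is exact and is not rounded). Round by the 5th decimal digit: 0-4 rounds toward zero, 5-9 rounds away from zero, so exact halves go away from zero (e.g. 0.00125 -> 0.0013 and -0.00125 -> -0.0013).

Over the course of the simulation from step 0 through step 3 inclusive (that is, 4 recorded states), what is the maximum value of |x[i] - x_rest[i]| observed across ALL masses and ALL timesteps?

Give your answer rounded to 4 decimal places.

Answer: 2.8118

Derivation:
Step 0: x=[2.0000 10.0000 10.0000 15.0000] v=[0.0000 0.0000 0.0000 0.0000]
Step 1: x=[2.6400 8.7200 10.8000 14.8400] v=[3.2000 -6.4000 4.0000 -0.8000]
Step 2: x=[3.6128 6.8000 11.9136 14.6736] v=[4.8640 -9.6000 5.5680 -0.8320]
Step 3: x=[4.4556 5.1882 12.6506 14.7056] v=[4.2138 -8.0589 3.6851 0.1600]
Max displacement = 2.8118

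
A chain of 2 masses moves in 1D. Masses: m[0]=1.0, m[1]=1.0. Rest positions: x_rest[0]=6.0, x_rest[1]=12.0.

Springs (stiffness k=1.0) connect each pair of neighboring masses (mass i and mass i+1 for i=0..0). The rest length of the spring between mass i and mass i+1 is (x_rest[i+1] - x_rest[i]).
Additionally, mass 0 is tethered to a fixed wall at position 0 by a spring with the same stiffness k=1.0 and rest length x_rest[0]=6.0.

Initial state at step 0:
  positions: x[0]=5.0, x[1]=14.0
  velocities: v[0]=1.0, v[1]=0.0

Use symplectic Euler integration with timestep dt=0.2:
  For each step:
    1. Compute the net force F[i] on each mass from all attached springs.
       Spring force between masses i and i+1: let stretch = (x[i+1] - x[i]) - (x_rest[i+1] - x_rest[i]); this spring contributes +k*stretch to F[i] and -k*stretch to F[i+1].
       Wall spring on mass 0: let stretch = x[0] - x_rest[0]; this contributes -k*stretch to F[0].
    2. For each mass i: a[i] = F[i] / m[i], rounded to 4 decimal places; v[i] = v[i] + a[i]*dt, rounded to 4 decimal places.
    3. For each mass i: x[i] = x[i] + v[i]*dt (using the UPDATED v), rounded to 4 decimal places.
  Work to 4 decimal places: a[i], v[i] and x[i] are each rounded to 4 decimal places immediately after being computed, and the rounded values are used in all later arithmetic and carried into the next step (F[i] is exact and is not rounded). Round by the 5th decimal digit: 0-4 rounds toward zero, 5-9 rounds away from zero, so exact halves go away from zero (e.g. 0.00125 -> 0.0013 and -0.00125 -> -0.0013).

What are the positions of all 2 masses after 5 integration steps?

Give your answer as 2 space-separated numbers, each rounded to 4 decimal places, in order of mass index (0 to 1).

Step 0: x=[5.0000 14.0000] v=[1.0000 0.0000]
Step 1: x=[5.3600 13.8800] v=[1.8000 -0.6000]
Step 2: x=[5.8464 13.6592] v=[2.4320 -1.1040]
Step 3: x=[6.4115 13.3659] v=[2.8253 -1.4666]
Step 4: x=[6.9983 13.0344] v=[2.9339 -1.6575]
Step 5: x=[7.5466 12.7015] v=[2.7415 -1.6647]

Answer: 7.5466 12.7015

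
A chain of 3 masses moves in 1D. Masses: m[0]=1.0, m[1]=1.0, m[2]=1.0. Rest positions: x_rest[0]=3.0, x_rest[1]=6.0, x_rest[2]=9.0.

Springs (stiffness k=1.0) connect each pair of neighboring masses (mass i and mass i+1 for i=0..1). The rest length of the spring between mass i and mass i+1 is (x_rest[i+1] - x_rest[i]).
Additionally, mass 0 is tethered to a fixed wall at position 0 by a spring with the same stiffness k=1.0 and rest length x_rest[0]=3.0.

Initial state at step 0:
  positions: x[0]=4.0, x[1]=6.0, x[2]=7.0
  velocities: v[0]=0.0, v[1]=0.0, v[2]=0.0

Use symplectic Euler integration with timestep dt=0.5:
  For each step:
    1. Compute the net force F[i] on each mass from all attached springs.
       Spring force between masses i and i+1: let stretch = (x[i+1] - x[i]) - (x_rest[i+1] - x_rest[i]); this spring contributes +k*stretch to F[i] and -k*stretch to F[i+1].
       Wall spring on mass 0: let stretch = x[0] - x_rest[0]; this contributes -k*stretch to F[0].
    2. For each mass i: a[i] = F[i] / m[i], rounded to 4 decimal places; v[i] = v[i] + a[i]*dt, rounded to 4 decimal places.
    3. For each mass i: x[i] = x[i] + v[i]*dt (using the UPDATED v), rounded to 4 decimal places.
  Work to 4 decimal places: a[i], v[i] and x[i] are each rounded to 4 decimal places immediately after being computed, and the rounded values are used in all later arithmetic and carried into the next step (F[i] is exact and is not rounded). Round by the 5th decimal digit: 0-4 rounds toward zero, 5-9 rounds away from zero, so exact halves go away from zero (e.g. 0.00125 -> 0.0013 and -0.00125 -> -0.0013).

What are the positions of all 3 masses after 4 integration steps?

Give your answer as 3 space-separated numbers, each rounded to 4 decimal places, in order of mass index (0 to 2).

Step 0: x=[4.0000 6.0000 7.0000] v=[0.0000 0.0000 0.0000]
Step 1: x=[3.5000 5.7500 7.5000] v=[-1.0000 -0.5000 1.0000]
Step 2: x=[2.6875 5.3750 8.3125] v=[-1.6250 -0.7500 1.6250]
Step 3: x=[1.8750 5.0625 9.1407] v=[-1.6250 -0.6250 1.6563]
Step 4: x=[1.3906 4.9727 9.6993] v=[-0.9688 -0.1797 1.1172]

Answer: 1.3906 4.9727 9.6993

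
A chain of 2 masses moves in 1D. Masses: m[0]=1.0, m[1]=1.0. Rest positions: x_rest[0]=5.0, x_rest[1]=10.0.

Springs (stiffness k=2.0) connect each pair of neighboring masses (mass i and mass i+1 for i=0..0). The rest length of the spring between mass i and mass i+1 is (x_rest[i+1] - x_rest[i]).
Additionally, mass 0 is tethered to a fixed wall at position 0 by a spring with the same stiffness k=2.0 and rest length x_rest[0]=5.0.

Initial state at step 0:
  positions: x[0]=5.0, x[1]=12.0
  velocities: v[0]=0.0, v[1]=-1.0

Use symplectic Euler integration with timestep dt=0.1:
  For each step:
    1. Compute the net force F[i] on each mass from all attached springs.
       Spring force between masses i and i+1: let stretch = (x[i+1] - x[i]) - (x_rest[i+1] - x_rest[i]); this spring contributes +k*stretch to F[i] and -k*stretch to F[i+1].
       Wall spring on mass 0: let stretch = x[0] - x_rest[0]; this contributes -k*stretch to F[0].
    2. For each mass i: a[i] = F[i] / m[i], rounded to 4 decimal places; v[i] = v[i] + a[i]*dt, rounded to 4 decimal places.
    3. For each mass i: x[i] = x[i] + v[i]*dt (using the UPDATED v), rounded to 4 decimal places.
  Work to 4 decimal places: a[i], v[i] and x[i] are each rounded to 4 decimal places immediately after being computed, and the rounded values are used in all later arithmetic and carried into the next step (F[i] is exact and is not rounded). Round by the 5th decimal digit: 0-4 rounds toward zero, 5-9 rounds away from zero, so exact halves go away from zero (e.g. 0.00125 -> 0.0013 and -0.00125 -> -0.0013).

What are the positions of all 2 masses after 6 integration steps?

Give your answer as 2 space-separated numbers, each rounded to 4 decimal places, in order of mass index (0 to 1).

Answer: 5.6190 10.7311

Derivation:
Step 0: x=[5.0000 12.0000] v=[0.0000 -1.0000]
Step 1: x=[5.0400 11.8600] v=[0.4000 -1.4000]
Step 2: x=[5.1156 11.6836] v=[0.7560 -1.7640]
Step 3: x=[5.2203 11.4758] v=[1.0465 -2.0776]
Step 4: x=[5.3457 11.2429] v=[1.2535 -2.3287]
Step 5: x=[5.4821 10.9921] v=[1.3638 -2.5081]
Step 6: x=[5.6190 10.7311] v=[1.3694 -2.6101]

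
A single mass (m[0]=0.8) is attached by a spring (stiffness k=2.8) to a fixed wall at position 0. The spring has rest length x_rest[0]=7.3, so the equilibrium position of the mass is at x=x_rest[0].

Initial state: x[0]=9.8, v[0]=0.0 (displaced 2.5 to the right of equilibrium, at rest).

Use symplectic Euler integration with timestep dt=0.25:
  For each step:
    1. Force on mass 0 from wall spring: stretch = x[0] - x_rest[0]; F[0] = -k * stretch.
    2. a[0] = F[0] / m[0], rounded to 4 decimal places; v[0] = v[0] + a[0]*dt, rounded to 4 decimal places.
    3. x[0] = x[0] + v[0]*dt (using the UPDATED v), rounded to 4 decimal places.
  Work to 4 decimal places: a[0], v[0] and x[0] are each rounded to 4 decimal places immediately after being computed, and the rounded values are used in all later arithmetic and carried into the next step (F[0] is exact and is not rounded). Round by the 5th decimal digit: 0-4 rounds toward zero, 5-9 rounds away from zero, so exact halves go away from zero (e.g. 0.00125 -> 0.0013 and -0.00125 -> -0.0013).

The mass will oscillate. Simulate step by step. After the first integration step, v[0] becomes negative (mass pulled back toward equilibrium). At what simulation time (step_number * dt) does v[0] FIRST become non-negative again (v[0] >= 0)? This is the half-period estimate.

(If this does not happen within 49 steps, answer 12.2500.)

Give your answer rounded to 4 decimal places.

Answer: 1.7500

Derivation:
Step 0: x=[9.8000] v=[0.0000]
Step 1: x=[9.2531] v=[-2.1875]
Step 2: x=[8.2790] v=[-3.8965]
Step 3: x=[7.0907] v=[-4.7531]
Step 4: x=[5.9482] v=[-4.5700]
Step 5: x=[5.1014] v=[-3.3872]
Step 6: x=[4.7356] v=[-1.4634]
Step 7: x=[4.9307] v=[0.7805]
First v>=0 after going negative at step 7, time=1.7500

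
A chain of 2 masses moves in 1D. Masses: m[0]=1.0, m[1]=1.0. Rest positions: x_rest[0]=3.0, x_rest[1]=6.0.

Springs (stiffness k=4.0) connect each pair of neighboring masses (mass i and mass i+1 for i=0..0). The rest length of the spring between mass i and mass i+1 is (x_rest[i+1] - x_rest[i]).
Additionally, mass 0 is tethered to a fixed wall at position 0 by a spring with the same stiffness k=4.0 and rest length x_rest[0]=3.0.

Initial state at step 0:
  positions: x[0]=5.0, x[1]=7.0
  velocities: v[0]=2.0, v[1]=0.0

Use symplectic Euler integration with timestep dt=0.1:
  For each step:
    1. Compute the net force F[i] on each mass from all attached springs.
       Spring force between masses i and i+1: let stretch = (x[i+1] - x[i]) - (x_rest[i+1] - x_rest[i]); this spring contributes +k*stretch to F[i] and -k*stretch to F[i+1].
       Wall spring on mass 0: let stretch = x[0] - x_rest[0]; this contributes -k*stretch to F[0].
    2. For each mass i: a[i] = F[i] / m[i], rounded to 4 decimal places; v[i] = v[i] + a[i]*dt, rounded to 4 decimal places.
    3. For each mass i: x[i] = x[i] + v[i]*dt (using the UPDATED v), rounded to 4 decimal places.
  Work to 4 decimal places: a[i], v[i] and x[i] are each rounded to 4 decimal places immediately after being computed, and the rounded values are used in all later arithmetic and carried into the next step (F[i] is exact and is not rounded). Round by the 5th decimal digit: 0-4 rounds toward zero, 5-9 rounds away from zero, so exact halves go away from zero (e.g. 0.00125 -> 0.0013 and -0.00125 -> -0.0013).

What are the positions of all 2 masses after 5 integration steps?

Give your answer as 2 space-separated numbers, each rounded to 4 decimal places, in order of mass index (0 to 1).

Answer: 4.2731 7.5357

Derivation:
Step 0: x=[5.0000 7.0000] v=[2.0000 0.0000]
Step 1: x=[5.0800 7.0400] v=[0.8000 0.4000]
Step 2: x=[5.0352 7.1216] v=[-0.4480 0.8160]
Step 3: x=[4.8725 7.2397] v=[-1.6275 1.1814]
Step 4: x=[4.6095 7.3832] v=[-2.6296 1.4345]
Step 5: x=[4.2731 7.5357] v=[-3.3639 1.5250]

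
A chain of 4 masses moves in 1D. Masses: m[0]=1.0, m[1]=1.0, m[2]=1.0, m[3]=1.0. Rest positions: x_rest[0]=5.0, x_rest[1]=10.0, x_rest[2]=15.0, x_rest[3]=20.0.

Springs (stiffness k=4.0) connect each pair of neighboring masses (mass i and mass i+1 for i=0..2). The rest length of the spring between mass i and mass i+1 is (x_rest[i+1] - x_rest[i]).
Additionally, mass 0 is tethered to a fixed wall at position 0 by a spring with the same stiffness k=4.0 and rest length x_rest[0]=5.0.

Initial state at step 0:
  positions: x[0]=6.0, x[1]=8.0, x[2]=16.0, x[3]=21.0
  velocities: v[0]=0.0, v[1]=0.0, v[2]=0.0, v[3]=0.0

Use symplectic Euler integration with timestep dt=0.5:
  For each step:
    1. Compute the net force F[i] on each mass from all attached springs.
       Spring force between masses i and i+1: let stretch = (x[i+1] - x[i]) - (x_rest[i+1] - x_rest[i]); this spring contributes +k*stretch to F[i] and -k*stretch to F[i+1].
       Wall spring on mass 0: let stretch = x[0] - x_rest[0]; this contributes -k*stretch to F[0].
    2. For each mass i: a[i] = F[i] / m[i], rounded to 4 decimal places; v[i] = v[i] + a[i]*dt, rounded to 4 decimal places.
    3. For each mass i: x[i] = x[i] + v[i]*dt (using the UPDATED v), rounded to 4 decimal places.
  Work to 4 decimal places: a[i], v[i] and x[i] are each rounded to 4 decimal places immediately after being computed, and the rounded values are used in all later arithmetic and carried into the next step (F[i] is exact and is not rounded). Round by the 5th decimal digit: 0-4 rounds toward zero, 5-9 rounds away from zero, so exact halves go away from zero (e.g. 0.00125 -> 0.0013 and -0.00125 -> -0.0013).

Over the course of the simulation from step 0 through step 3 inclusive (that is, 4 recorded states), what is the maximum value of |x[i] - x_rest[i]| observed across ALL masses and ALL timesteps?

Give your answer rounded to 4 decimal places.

Step 0: x=[6.0000 8.0000 16.0000 21.0000] v=[0.0000 0.0000 0.0000 0.0000]
Step 1: x=[2.0000 14.0000 13.0000 21.0000] v=[-8.0000 12.0000 -6.0000 0.0000]
Step 2: x=[8.0000 7.0000 19.0000 18.0000] v=[12.0000 -14.0000 12.0000 -6.0000]
Step 3: x=[5.0000 13.0000 12.0000 21.0000] v=[-6.0000 12.0000 -14.0000 6.0000]
Max displacement = 4.0000

Answer: 4.0000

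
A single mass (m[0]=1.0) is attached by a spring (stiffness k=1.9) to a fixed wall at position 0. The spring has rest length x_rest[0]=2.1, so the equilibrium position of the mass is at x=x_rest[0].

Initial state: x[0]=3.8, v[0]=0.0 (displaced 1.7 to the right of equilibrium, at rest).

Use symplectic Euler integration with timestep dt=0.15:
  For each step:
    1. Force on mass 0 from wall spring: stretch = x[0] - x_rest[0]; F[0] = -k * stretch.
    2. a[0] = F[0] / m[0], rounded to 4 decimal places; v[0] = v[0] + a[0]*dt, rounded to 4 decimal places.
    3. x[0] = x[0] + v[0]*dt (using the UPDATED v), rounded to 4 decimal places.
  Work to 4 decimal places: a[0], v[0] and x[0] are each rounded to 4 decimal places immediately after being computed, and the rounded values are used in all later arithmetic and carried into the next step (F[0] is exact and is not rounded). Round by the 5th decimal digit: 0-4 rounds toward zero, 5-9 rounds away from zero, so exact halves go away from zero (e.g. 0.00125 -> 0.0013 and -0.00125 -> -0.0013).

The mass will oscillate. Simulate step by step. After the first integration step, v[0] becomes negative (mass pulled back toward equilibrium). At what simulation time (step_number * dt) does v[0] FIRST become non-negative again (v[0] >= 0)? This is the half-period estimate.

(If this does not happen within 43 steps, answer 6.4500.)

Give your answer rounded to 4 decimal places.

Step 0: x=[3.8000] v=[0.0000]
Step 1: x=[3.7273] v=[-0.4845]
Step 2: x=[3.5851] v=[-0.9483]
Step 3: x=[3.3794] v=[-1.3716]
Step 4: x=[3.1190] v=[-1.7362]
Step 5: x=[2.8150] v=[-2.0266]
Step 6: x=[2.4804] v=[-2.2304]
Step 7: x=[2.1296] v=[-2.3388]
Step 8: x=[1.7775] v=[-2.3472]
Step 9: x=[1.4392] v=[-2.2553]
Step 10: x=[1.1292] v=[-2.0670]
Step 11: x=[0.8607] v=[-1.7903]
Step 12: x=[0.6451] v=[-1.4371]
Step 13: x=[0.4917] v=[-1.0225]
Step 14: x=[0.4071] v=[-0.5641]
Step 15: x=[0.3949] v=[-0.0816]
Step 16: x=[0.4556] v=[0.4044]
First v>=0 after going negative at step 16, time=2.4000

Answer: 2.4000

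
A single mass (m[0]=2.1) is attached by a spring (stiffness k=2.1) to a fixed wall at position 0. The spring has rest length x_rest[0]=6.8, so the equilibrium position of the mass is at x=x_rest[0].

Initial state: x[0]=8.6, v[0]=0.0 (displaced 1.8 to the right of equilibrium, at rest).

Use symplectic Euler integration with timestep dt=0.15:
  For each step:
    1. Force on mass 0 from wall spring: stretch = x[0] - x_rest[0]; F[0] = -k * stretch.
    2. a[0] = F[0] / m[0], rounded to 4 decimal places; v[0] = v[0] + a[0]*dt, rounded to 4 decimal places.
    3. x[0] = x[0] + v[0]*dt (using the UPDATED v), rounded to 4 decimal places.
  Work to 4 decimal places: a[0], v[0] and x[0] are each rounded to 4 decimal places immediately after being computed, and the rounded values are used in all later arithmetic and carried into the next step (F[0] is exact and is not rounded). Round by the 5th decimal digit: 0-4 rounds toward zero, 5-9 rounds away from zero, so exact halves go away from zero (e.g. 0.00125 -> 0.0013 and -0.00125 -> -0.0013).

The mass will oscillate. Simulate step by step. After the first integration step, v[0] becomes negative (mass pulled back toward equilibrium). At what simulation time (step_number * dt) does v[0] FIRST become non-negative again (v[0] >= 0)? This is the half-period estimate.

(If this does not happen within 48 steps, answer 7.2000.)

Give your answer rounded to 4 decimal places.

Step 0: x=[8.6000] v=[0.0000]
Step 1: x=[8.5595] v=[-0.2700]
Step 2: x=[8.4794] v=[-0.5339]
Step 3: x=[8.3615] v=[-0.7858]
Step 4: x=[8.2085] v=[-1.0200]
Step 5: x=[8.0238] v=[-1.2313]
Step 6: x=[7.8116] v=[-1.4149]
Step 7: x=[7.5766] v=[-1.5666]
Step 8: x=[7.3241] v=[-1.6831]
Step 9: x=[7.0598] v=[-1.7617]
Step 10: x=[6.7897] v=[-1.8007]
Step 11: x=[6.5198] v=[-1.7992]
Step 12: x=[6.2562] v=[-1.7572]
Step 13: x=[6.0049] v=[-1.6756]
Step 14: x=[5.7715] v=[-1.5563]
Step 15: x=[5.5612] v=[-1.4020]
Step 16: x=[5.3788] v=[-1.2162]
Step 17: x=[5.2284] v=[-1.0030]
Step 18: x=[5.1133] v=[-0.7673]
Step 19: x=[5.0362] v=[-0.5143]
Step 20: x=[4.9987] v=[-0.2497]
Step 21: x=[5.0018] v=[0.0205]
First v>=0 after going negative at step 21, time=3.1500

Answer: 3.1500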